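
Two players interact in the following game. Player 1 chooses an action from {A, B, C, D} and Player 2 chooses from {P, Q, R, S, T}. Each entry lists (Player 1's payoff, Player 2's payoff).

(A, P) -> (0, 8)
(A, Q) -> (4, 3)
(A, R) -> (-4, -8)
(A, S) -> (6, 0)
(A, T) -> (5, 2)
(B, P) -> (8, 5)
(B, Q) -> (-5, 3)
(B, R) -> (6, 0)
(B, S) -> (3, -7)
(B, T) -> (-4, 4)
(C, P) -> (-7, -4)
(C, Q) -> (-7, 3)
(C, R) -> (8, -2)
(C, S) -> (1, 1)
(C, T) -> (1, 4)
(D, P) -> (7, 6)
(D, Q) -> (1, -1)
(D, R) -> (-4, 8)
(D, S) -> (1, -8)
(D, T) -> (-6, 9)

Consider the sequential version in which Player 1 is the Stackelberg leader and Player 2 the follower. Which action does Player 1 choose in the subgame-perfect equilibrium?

Player 2 best-responds to each possible Player 1 move:
- A: Player 2 compares 8, 3, -8, 0, 2 and picks P; Player 1 would get 0.
- B: Player 2 compares 5, 3, 0, -7, 4 and picks P; Player 1 would get 8.
- C: Player 2 compares -4, 3, -2, 1, 4 and picks T; Player 1 would get 1.
- D: Player 2 compares 6, -1, 8, -8, 9 and picks T; Player 1 would get -6.
Maximizing over 0, 8, 1, -6, Player 1 chooses B. Subgame-perfect outcome: (B, P) with payoffs (8, 5).

B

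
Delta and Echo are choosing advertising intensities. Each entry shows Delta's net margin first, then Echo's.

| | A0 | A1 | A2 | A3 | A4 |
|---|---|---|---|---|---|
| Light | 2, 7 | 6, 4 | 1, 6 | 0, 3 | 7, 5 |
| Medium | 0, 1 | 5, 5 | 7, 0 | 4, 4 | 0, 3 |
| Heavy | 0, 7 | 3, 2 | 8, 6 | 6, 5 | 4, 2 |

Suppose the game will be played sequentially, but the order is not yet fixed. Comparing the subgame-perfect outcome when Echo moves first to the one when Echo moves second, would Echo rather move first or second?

first

If Delta leads: Echo's best replies are Light→A0, Medium→A1, Heavy→A0; Delta's induced payoffs 2, 5, 0; outcome (Medium, A1), payoffs (5, 5).
If Echo leads: Delta's best replies are A0→Light, A1→Light, A2→Heavy, A3→Heavy, A4→Light; Echo's induced payoffs 7, 4, 6, 5, 5; outcome (Light, A0), payoffs (2, 7).
Echo gets 7 moving first and 5 moving second, so Echo prefers to move first.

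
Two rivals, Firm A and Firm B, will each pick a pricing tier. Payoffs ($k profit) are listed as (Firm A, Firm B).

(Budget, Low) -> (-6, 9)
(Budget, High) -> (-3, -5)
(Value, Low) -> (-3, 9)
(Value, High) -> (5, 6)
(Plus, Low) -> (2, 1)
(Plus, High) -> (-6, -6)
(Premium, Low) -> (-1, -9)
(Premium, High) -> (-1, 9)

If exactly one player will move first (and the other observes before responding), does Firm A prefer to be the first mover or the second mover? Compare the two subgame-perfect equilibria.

If Firm A leads: Firm B's best replies are Budget→Low, Value→Low, Plus→Low, Premium→High; Firm A's induced payoffs -6, -3, 2, -1; outcome (Plus, Low), payoffs (2, 1).
If Firm B leads: Firm A's best replies are Low→Plus, High→Value; Firm B's induced payoffs 1, 6; outcome (Value, High), payoffs (5, 6).
Firm A gets 2 moving first and 5 moving second, so Firm A prefers to move second.

second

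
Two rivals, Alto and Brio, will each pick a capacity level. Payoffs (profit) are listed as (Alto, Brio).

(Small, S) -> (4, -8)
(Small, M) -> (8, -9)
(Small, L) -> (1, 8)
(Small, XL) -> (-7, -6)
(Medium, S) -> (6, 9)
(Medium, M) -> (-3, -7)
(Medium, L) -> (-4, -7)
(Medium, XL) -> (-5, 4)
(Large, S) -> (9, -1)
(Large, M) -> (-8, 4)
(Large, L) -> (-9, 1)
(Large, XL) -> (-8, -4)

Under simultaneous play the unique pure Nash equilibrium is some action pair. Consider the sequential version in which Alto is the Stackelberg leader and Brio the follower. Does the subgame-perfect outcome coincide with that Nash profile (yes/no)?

no

Solve by backward induction (Alto leads).
- Small: Brio compares -8, -9, 8, -6 and picks L; Alto would get 1.
- Medium: Brio compares 9, -7, -7, 4 and picks S; Alto would get 6.
- Large: Brio compares -1, 4, 1, -4 and picks M; Alto would get -8.
Among 1, 6, -8, the best is 6 at Medium. Subgame-perfect outcome: (Medium, S) with payoffs (6, 9).
Now find the simultaneous Nash equilibrium.
Alto's best replies: S→Large; M→Small; L→Small; XL→Medium.
Brio's best replies: Small→L; Medium→S; Large→M.
Only (Small, L) has each player best-responding; Nash payoffs (1, 8).
Sequential outcome (Medium, S) differs from the Nash profile (Small, L).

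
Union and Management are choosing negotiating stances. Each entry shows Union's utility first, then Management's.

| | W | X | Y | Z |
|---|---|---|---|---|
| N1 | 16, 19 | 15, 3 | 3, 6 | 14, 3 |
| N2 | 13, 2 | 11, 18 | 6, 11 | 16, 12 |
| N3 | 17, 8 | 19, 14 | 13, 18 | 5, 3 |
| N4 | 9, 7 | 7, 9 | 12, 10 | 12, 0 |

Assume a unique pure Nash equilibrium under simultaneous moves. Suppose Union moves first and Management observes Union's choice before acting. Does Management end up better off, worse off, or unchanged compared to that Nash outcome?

Backward induction with Union moving first.
- N1 → Management plays W (best of 19, 3, 6, 3); Union gets 16.
- N2 → Management plays X (best of 2, 18, 11, 12); Union gets 11.
- N3 → Management plays Y (best of 8, 14, 18, 3); Union gets 13.
- N4 → Management plays Y (best of 7, 9, 10, 0); Union gets 12.
Among 16, 11, 13, 12, the best is 16 at N1. Subgame-perfect outcome: (N1, W) with payoffs (16, 19).
Under simultaneous play:
Union's best replies: W→N3; X→N3; Y→N3; Z→N2.
Management's best replies: N1→W; N2→X; N3→Y; N4→Y.
Only (N3, Y) has each player best-responding; Nash payoffs (13, 18).
Management earns 19 sequentially versus 18 at the Nash outcome: better off.

better off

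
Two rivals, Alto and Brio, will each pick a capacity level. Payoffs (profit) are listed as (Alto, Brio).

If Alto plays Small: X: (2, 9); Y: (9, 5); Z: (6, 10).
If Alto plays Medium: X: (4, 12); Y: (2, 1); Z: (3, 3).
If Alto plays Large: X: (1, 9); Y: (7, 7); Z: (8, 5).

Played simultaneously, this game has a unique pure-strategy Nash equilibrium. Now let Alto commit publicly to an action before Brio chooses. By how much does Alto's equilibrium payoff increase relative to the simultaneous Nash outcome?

2

Backward induction with Alto moving first.
- Small: BR = Z, leader payoff 6.
- Medium: BR = X, leader payoff 4.
- Large: BR = X, leader payoff 1.
Maximizing over 6, 4, 1, Alto chooses Small. Subgame-perfect outcome: (Small, Z) with payoffs (6, 10).
Now find the simultaneous Nash equilibrium.
Alto's best replies: X→Medium; Y→Small; Z→Large.
Brio's best replies: Small→Z; Medium→X; Large→X.
Only (Medium, X) has each player best-responding; Nash payoffs (4, 12).
Alto's commitment gain: 6 − 4 = 2.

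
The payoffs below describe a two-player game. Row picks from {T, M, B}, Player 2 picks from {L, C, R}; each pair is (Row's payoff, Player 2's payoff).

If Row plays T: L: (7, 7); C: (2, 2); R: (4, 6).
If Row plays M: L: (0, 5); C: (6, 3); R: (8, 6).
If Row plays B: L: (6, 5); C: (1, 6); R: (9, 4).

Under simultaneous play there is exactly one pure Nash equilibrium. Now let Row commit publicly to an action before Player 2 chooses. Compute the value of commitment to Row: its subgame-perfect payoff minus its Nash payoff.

1

Work backward from Player 2's decision.
- T: BR = L, leader payoff 7.
- M: BR = R, leader payoff 8.
- B: BR = C, leader payoff 1.
Row's induced payoffs are 7, 8, 1, so Row commits to M. Subgame-perfect outcome: (M, R) with payoffs (8, 6).
Now find the simultaneous Nash equilibrium.
Row's best replies: L→T; C→M; R→B.
Player 2's best replies: T→L; M→R; B→C.
The unique mutual best reply is (T, L), giving (7, 7).
Row's commitment gain: 8 − 7 = 1.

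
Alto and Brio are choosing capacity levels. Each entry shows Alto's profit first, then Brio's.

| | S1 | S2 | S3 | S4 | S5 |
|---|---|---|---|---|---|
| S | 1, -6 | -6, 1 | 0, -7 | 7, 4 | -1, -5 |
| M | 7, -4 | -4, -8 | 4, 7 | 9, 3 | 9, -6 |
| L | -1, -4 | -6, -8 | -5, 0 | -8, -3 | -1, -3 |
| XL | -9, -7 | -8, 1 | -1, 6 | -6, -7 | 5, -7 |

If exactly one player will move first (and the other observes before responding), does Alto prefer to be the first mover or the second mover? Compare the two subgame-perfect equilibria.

If Alto leads: Brio's best replies are S→S4, M→S3, L→S3, XL→S3; Alto's induced payoffs 7, 4, -5, -1; outcome (S, S4), payoffs (7, 4).
If Brio leads: Alto's best replies are S1→M, S2→M, S3→M, S4→M, S5→M; Brio's induced payoffs -4, -8, 7, 3, -6; outcome (M, S3), payoffs (4, 7).
Alto gets 7 moving first and 4 moving second, so Alto prefers to move first.

first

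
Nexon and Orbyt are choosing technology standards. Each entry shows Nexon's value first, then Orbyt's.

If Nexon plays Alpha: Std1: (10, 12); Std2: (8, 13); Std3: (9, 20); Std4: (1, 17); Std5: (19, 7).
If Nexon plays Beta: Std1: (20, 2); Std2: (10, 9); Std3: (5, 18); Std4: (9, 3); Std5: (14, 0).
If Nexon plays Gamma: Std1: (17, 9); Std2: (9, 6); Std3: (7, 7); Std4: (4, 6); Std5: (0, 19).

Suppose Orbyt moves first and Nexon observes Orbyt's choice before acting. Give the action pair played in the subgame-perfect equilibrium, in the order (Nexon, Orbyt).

Solve by backward induction (Orbyt leads).
- Std1 → Nexon plays Beta (best of 10, 20, 17); Orbyt gets 2.
- Std2 → Nexon plays Beta (best of 8, 10, 9); Orbyt gets 9.
- Std3 → Nexon plays Alpha (best of 9, 5, 7); Orbyt gets 20.
- Std4 → Nexon plays Beta (best of 1, 9, 4); Orbyt gets 3.
- Std5 → Nexon plays Alpha (best of 19, 14, 0); Orbyt gets 7.
Orbyt's induced payoffs are 2, 9, 20, 3, 7, so Orbyt commits to Std3. Subgame-perfect outcome: (Alpha, Std3) with payoffs (9, 20).

(Alpha, Std3)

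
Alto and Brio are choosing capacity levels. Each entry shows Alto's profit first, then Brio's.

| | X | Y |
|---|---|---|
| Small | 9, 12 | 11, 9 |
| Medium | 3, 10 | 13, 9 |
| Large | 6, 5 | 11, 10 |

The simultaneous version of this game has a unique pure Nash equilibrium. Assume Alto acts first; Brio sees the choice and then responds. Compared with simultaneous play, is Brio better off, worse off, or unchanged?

worse off

Brio best-responds to each possible Alto move:
- Small: Brio compares 12, 9 and picks X; Alto would get 9.
- Medium: Brio compares 10, 9 and picks X; Alto would get 3.
- Large: Brio compares 5, 10 and picks Y; Alto would get 11.
Alto's induced payoffs are 9, 3, 11, so Alto commits to Large. Subgame-perfect outcome: (Large, Y) with payoffs (11, 10).
For the simultaneous game, intersect best replies.
Alto's best replies: X→Small; Y→Medium.
Brio's best replies: Small→X; Medium→X; Large→Y.
Only (Small, X) has each player best-responding; Nash payoffs (9, 12).
Brio earns 10 sequentially versus 12 at the Nash outcome: worse off.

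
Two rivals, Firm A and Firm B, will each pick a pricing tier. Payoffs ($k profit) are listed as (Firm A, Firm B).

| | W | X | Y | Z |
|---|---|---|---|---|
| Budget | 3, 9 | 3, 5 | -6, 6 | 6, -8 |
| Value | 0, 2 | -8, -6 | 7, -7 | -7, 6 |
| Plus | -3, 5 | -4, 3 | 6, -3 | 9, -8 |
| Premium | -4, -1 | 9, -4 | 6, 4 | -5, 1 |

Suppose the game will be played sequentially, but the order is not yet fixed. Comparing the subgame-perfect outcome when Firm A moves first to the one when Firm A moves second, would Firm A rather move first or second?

If Firm A leads: Firm B's best replies are Budget→W, Value→Z, Plus→W, Premium→Y; Firm A's induced payoffs 3, -7, -3, 6; outcome (Premium, Y), payoffs (6, 4).
If Firm B leads: Firm A's best replies are W→Budget, X→Premium, Y→Value, Z→Plus; Firm B's induced payoffs 9, -4, -7, -8; outcome (Budget, W), payoffs (3, 9).
Firm A gets 6 moving first and 3 moving second, so Firm A prefers to move first.

first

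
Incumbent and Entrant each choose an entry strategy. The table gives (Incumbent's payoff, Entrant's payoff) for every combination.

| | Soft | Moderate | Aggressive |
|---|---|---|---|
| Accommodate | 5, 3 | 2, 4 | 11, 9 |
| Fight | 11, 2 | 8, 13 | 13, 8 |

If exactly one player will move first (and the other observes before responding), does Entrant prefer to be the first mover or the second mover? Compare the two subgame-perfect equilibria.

If Incumbent leads: Entrant's best replies are Accommodate→Aggressive, Fight→Moderate; Incumbent's induced payoffs 11, 8; outcome (Accommodate, Aggressive), payoffs (11, 9).
If Entrant leads: Incumbent's best replies are Soft→Fight, Moderate→Fight, Aggressive→Fight; Entrant's induced payoffs 2, 13, 8; outcome (Fight, Moderate), payoffs (8, 13).
Entrant gets 13 moving first and 9 moving second, so Entrant prefers to move first.

first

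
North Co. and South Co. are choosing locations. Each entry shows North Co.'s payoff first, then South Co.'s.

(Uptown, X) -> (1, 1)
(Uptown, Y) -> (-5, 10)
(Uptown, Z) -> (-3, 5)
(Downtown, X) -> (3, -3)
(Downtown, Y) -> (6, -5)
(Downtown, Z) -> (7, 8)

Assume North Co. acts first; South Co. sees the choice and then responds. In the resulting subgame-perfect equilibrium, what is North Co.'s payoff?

7

South Co. best-responds to each possible North Co. move:
- Uptown → South Co. plays Y (best of 1, 10, 5); North Co. gets -5.
- Downtown → South Co. plays Z (best of -3, -5, 8); North Co. gets 7.
Among -5, 7, the best is 7 at Downtown. Subgame-perfect outcome: (Downtown, Z) with payoffs (7, 8).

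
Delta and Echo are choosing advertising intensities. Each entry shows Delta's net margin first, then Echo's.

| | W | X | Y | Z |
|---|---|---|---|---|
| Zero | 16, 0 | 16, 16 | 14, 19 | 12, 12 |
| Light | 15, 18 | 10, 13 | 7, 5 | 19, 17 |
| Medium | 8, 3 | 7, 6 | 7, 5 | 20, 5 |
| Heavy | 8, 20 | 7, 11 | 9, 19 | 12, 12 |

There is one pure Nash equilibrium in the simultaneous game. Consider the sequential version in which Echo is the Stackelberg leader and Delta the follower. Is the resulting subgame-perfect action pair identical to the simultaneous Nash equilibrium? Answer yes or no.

yes

Work backward from Delta's decision.
- W: BR = Zero, leader payoff 0.
- X: BR = Zero, leader payoff 16.
- Y: BR = Zero, leader payoff 19.
- Z: BR = Medium, leader payoff 5.
Among 0, 16, 19, 5, the best is 19 at Y. Subgame-perfect outcome: (Zero, Y) with payoffs (14, 19).
Now find the simultaneous Nash equilibrium.
Delta's best replies: W→Zero; X→Zero; Y→Zero; Z→Medium.
Echo's best replies: Zero→Y; Light→W; Medium→X; Heavy→W.
The unique mutual best reply is (Zero, Y), giving (14, 19).
Sequential outcome (Zero, Y) coincides with the Nash profile (Zero, Y).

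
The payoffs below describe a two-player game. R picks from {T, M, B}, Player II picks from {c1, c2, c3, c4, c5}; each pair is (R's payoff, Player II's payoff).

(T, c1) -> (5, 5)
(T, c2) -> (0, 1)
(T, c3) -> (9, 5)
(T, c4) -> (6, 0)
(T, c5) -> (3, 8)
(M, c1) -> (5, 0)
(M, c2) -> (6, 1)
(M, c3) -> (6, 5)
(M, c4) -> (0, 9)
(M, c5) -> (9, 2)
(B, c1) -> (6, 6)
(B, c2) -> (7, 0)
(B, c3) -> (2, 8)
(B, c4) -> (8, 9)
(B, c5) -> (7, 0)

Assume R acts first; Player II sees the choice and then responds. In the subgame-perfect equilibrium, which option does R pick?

Solve by backward induction (R leads).
- T: BR = c5, leader payoff 3.
- M: BR = c4, leader payoff 0.
- B: BR = c4, leader payoff 8.
Among 3, 0, 8, the best is 8 at B. Subgame-perfect outcome: (B, c4) with payoffs (8, 9).

B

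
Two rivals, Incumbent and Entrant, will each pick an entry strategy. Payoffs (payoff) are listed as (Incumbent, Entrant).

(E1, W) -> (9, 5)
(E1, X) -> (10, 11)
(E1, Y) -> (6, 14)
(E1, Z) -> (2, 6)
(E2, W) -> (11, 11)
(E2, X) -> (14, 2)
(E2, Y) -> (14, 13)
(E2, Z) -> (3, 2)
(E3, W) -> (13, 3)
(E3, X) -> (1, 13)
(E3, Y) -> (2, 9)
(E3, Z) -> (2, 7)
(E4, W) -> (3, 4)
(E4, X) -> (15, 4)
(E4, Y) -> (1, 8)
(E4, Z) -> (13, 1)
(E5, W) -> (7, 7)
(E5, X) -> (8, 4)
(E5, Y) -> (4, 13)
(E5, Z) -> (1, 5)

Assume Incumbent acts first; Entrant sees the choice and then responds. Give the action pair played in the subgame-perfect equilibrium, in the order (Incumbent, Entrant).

Entrant best-responds to each possible Incumbent move:
- E1: Entrant compares 5, 11, 14, 6 and picks Y; Incumbent would get 6.
- E2: Entrant compares 11, 2, 13, 2 and picks Y; Incumbent would get 14.
- E3: Entrant compares 3, 13, 9, 7 and picks X; Incumbent would get 1.
- E4: Entrant compares 4, 4, 8, 1 and picks Y; Incumbent would get 1.
- E5: Entrant compares 7, 4, 13, 5 and picks Y; Incumbent would get 4.
Maximizing over 6, 14, 1, 1, 4, Incumbent chooses E2. Subgame-perfect outcome: (E2, Y) with payoffs (14, 13).

(E2, Y)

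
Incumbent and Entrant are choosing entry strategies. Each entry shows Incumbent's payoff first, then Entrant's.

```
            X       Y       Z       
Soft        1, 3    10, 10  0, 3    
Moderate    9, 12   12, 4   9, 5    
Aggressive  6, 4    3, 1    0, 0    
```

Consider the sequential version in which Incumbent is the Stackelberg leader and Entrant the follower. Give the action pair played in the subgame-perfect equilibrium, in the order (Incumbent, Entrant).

Work backward from Entrant's decision.
- Soft: Entrant compares 3, 10, 3 and picks Y; Incumbent would get 10.
- Moderate: Entrant compares 12, 4, 5 and picks X; Incumbent would get 9.
- Aggressive: Entrant compares 4, 1, 0 and picks X; Incumbent would get 6.
Incumbent's induced payoffs are 10, 9, 6, so Incumbent commits to Soft. Subgame-perfect outcome: (Soft, Y) with payoffs (10, 10).

(Soft, Y)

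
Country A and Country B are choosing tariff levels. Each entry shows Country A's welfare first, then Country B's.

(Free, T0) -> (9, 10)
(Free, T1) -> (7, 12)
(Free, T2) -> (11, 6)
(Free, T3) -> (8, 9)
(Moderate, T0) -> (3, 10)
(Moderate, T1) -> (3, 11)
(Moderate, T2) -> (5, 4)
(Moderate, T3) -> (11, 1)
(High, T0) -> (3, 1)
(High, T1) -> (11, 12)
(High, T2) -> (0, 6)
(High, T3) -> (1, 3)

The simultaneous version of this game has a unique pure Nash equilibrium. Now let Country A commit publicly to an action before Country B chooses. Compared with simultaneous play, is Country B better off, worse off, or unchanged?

unchanged

Country B best-responds to each possible Country A move:
- Free: Country B compares 10, 12, 6, 9 and picks T1; Country A would get 7.
- Moderate: Country B compares 10, 11, 4, 1 and picks T1; Country A would get 3.
- High: Country B compares 1, 12, 6, 3 and picks T1; Country A would get 11.
Country A's induced payoffs are 7, 3, 11, so Country A commits to High. Subgame-perfect outcome: (High, T1) with payoffs (11, 12).
Under simultaneous play:
Country A's best replies: T0→Free; T1→High; T2→Free; T3→Moderate.
Country B's best replies: Free→T1; Moderate→T1; High→T1.
The unique mutual best reply is (High, T1), giving (11, 12).
Country B earns 12 sequentially versus 12 at the Nash outcome: unchanged.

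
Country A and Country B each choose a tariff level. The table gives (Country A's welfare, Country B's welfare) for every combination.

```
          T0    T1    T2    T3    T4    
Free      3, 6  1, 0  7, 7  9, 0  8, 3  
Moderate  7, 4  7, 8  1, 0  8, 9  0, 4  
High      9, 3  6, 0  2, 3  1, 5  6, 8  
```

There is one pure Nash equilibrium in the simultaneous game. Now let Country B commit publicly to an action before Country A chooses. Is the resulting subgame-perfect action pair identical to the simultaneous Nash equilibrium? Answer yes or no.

Solve by backward induction (Country B leads).
- T0: BR = High, leader payoff 3.
- T1: BR = Moderate, leader payoff 8.
- T2: BR = Free, leader payoff 7.
- T3: BR = Free, leader payoff 0.
- T4: BR = Free, leader payoff 3.
Maximizing over 3, 8, 7, 0, 3, Country B chooses T1. Subgame-perfect outcome: (Moderate, T1) with payoffs (7, 8).
Under simultaneous play:
Country A's best replies: T0→High; T1→Moderate; T2→Free; T3→Free; T4→Free.
Country B's best replies: Free→T2; Moderate→T3; High→T4.
The unique mutual best reply is (Free, T2), giving (7, 7).
Sequential outcome (Moderate, T1) differs from the Nash profile (Free, T2).

no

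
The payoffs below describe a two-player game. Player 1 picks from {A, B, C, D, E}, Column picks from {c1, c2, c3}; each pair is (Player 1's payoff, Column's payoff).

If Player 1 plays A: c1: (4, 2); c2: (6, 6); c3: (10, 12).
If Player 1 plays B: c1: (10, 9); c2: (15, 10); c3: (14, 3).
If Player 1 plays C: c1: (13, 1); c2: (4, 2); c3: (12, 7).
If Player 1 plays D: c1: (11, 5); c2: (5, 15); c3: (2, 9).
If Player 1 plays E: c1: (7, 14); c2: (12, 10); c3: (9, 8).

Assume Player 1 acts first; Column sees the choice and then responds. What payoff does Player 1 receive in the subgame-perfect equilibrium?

15

Backward induction with Player 1 moving first.
- A: Column compares 2, 6, 12 and picks c3; Player 1 would get 10.
- B: Column compares 9, 10, 3 and picks c2; Player 1 would get 15.
- C: Column compares 1, 2, 7 and picks c3; Player 1 would get 12.
- D: Column compares 5, 15, 9 and picks c2; Player 1 would get 5.
- E: Column compares 14, 10, 8 and picks c1; Player 1 would get 7.
Among 10, 15, 12, 5, 7, the best is 15 at B. Subgame-perfect outcome: (B, c2) with payoffs (15, 10).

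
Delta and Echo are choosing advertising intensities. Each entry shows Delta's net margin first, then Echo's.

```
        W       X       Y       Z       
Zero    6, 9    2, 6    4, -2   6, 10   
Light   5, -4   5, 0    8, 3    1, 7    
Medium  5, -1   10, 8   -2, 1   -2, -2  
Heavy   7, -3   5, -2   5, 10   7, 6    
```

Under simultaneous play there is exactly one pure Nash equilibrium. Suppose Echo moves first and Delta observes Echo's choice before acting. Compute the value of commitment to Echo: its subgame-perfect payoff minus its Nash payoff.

0

Backward induction with Echo moving first.
- W: Delta compares 6, 5, 5, 7 and picks Heavy; Echo would get -3.
- X: Delta compares 2, 5, 10, 5 and picks Medium; Echo would get 8.
- Y: Delta compares 4, 8, -2, 5 and picks Light; Echo would get 3.
- Z: Delta compares 6, 1, -2, 7 and picks Heavy; Echo would get 6.
Among -3, 8, 3, 6, the best is 8 at X. Subgame-perfect outcome: (Medium, X) with payoffs (10, 8).
Now find the simultaneous Nash equilibrium.
Delta's best replies: W→Heavy; X→Medium; Y→Light; Z→Heavy.
Echo's best replies: Zero→Z; Light→Z; Medium→X; Heavy→Y.
The unique mutual best reply is (Medium, X), giving (10, 8).
Echo's commitment gain: 8 − 8 = 0.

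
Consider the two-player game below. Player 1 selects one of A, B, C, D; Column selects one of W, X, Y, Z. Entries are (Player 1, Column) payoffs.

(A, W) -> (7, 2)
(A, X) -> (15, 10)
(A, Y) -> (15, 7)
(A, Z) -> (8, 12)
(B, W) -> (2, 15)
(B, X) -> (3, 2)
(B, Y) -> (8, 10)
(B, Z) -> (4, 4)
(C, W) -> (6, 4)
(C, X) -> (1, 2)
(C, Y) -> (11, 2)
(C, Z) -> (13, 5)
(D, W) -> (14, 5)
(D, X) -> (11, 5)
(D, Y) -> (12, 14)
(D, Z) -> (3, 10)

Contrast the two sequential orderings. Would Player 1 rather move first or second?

If Player 1 leads: Column's best replies are A→Z, B→W, C→Z, D→Y; Player 1's induced payoffs 8, 2, 13, 12; outcome (C, Z), payoffs (13, 5).
If Column leads: Player 1's best replies are W→D, X→A, Y→A, Z→C; Column's induced payoffs 5, 10, 7, 5; outcome (A, X), payoffs (15, 10).
Player 1 gets 13 moving first and 15 moving second, so Player 1 prefers to move second.

second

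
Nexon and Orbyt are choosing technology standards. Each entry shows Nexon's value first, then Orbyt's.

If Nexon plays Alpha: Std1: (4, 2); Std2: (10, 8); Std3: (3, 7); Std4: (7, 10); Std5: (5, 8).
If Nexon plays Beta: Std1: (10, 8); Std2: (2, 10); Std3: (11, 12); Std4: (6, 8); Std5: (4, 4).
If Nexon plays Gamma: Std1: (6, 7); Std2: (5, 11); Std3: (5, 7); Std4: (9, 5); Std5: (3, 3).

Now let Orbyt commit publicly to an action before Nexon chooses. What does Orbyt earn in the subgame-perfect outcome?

12

Work backward from Nexon's decision.
- Std1: BR = Beta, leader payoff 8.
- Std2: BR = Alpha, leader payoff 8.
- Std3: BR = Beta, leader payoff 12.
- Std4: BR = Gamma, leader payoff 5.
- Std5: BR = Alpha, leader payoff 8.
Maximizing over 8, 8, 12, 5, 8, Orbyt chooses Std3. Subgame-perfect outcome: (Beta, Std3) with payoffs (11, 12).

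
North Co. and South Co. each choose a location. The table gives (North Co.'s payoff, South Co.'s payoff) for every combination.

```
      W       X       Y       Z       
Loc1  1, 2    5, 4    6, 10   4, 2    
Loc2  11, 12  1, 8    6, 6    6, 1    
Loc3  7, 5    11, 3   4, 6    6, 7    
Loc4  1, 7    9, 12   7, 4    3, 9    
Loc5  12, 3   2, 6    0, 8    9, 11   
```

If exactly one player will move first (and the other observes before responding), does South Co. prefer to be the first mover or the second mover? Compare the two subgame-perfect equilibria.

second

If North Co. leads: South Co.'s best replies are Loc1→Y, Loc2→W, Loc3→Z, Loc4→X, Loc5→Z; North Co.'s induced payoffs 6, 11, 6, 9, 9; outcome (Loc2, W), payoffs (11, 12).
If South Co. leads: North Co.'s best replies are W→Loc5, X→Loc3, Y→Loc4, Z→Loc5; South Co.'s induced payoffs 3, 3, 4, 11; outcome (Loc5, Z), payoffs (9, 11).
South Co. gets 11 moving first and 12 moving second, so South Co. prefers to move second.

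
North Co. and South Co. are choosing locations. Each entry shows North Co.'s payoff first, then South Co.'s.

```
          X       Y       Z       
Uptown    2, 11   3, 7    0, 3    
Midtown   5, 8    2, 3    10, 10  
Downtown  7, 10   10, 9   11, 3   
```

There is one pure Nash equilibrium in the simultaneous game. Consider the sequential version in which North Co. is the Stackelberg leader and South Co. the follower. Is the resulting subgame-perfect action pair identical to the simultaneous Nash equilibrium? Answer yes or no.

no

Backward induction with North Co. moving first.
- Uptown → South Co. plays X (best of 11, 7, 3); North Co. gets 2.
- Midtown → South Co. plays Z (best of 8, 3, 10); North Co. gets 10.
- Downtown → South Co. plays X (best of 10, 9, 3); North Co. gets 7.
North Co.'s induced payoffs are 2, 10, 7, so North Co. commits to Midtown. Subgame-perfect outcome: (Midtown, Z) with payoffs (10, 10).
Under simultaneous play:
North Co.'s best replies: X→Downtown; Y→Downtown; Z→Downtown.
South Co.'s best replies: Uptown→X; Midtown→Z; Downtown→X.
Only (Downtown, X) has each player best-responding; Nash payoffs (7, 10).
Sequential outcome (Midtown, Z) differs from the Nash profile (Downtown, X).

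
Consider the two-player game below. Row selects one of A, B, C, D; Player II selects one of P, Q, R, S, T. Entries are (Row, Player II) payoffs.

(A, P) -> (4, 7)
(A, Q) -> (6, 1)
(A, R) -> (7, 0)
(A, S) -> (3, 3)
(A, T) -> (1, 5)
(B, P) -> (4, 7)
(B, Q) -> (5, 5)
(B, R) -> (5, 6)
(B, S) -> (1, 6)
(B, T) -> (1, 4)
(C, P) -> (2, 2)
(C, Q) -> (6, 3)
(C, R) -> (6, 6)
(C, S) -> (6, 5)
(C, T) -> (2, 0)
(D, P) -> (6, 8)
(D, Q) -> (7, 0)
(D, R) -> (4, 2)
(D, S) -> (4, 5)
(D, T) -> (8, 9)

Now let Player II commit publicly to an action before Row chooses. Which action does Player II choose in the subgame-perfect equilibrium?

Work backward from Row's decision.
- P: BR = D, leader payoff 8.
- Q: BR = D, leader payoff 0.
- R: BR = A, leader payoff 0.
- S: BR = C, leader payoff 5.
- T: BR = D, leader payoff 9.
Among 8, 0, 0, 5, 9, the best is 9 at T. Subgame-perfect outcome: (D, T) with payoffs (8, 9).

T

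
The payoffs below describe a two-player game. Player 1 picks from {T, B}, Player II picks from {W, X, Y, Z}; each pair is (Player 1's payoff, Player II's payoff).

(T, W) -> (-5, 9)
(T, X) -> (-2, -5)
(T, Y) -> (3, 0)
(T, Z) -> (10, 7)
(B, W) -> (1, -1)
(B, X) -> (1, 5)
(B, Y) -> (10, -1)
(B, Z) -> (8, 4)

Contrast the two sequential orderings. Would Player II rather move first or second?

If Player 1 leads: Player II's best replies are T→W, B→X; Player 1's induced payoffs -5, 1; outcome (B, X), payoffs (1, 5).
If Player II leads: Player 1's best replies are W→B, X→B, Y→B, Z→T; Player II's induced payoffs -1, 5, -1, 7; outcome (T, Z), payoffs (10, 7).
Player II gets 7 moving first and 5 moving second, so Player II prefers to move first.

first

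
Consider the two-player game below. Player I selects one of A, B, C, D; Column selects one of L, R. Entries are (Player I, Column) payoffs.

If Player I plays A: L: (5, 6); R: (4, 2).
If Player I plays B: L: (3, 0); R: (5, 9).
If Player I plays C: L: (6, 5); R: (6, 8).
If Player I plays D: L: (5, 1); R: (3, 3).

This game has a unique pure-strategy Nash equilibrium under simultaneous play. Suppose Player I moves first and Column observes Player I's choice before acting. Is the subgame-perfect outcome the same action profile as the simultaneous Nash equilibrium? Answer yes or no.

yes

Work backward from Column's decision.
- A: Column compares 6, 2 and picks L; Player I would get 5.
- B: Column compares 0, 9 and picks R; Player I would get 5.
- C: Column compares 5, 8 and picks R; Player I would get 6.
- D: Column compares 1, 3 and picks R; Player I would get 3.
Maximizing over 5, 5, 6, 3, Player I chooses C. Subgame-perfect outcome: (C, R) with payoffs (6, 8).
Now find the simultaneous Nash equilibrium.
Player I's best replies: L→C; R→C.
Column's best replies: A→L; B→R; C→R; D→R.
Only (C, R) has each player best-responding; Nash payoffs (6, 8).
Sequential outcome (C, R) coincides with the Nash profile (C, R).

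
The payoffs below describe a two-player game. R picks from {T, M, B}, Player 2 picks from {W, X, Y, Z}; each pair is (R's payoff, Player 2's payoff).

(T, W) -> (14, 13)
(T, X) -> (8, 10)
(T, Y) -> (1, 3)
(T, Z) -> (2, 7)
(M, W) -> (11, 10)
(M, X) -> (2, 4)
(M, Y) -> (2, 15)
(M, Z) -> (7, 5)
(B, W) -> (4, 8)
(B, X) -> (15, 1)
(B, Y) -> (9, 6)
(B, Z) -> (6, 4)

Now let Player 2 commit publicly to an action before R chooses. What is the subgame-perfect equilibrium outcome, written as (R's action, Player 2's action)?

Backward induction with Player 2 moving first.
- W: BR = T, leader payoff 13.
- X: BR = B, leader payoff 1.
- Y: BR = B, leader payoff 6.
- Z: BR = M, leader payoff 5.
Maximizing over 13, 1, 6, 5, Player 2 chooses W. Subgame-perfect outcome: (T, W) with payoffs (14, 13).

(T, W)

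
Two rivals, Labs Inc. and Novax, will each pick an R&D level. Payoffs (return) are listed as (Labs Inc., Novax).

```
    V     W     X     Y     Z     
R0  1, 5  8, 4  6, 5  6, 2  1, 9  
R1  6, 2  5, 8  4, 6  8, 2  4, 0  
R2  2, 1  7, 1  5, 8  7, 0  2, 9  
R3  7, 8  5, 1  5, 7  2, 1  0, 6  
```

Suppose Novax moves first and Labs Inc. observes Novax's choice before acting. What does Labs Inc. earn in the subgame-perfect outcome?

7

Work backward from Labs Inc.'s decision.
- V → Labs Inc. plays R3 (best of 1, 6, 2, 7); Novax gets 8.
- W → Labs Inc. plays R0 (best of 8, 5, 7, 5); Novax gets 4.
- X → Labs Inc. plays R0 (best of 6, 4, 5, 5); Novax gets 5.
- Y → Labs Inc. plays R1 (best of 6, 8, 7, 2); Novax gets 2.
- Z → Labs Inc. plays R1 (best of 1, 4, 2, 0); Novax gets 0.
Maximizing over 8, 4, 5, 2, 0, Novax chooses V. Subgame-perfect outcome: (R3, V) with payoffs (7, 8).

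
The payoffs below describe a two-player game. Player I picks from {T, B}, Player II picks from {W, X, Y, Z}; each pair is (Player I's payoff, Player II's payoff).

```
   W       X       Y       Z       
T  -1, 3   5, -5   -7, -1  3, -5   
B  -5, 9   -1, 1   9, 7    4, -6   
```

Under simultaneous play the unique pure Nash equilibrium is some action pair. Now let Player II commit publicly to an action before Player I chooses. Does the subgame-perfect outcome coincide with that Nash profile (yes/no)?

no

Work backward from Player I's decision.
- W: BR = T, leader payoff 3.
- X: BR = T, leader payoff -5.
- Y: BR = B, leader payoff 7.
- Z: BR = B, leader payoff -6.
Player II's induced payoffs are 3, -5, 7, -6, so Player II commits to Y. Subgame-perfect outcome: (B, Y) with payoffs (9, 7).
For the simultaneous game, intersect best replies.
Player I's best replies: W→T; X→T; Y→B; Z→B.
Player II's best replies: T→W; B→W.
The unique mutual best reply is (T, W), giving (-1, 3).
Sequential outcome (B, Y) differs from the Nash profile (T, W).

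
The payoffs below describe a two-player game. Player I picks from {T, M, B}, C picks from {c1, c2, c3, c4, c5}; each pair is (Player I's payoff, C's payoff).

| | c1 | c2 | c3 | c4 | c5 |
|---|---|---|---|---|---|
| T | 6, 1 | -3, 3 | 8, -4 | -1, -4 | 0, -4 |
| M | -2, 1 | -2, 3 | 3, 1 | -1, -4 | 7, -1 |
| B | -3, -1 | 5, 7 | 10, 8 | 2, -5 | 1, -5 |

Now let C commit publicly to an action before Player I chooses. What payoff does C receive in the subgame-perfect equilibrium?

8

Player I best-responds to each possible C move:
- c1: Player I compares 6, -2, -3 and picks T; C would get 1.
- c2: Player I compares -3, -2, 5 and picks B; C would get 7.
- c3: Player I compares 8, 3, 10 and picks B; C would get 8.
- c4: Player I compares -1, -1, 2 and picks B; C would get -5.
- c5: Player I compares 0, 7, 1 and picks M; C would get -1.
C's induced payoffs are 1, 7, 8, -5, -1, so C commits to c3. Subgame-perfect outcome: (B, c3) with payoffs (10, 8).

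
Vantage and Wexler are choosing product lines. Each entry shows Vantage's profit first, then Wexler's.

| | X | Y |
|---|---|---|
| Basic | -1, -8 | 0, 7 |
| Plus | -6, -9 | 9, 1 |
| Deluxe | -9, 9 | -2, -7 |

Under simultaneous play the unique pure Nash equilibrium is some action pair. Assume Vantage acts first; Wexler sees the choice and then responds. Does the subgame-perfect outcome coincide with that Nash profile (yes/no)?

Backward induction with Vantage moving first.
- Basic: BR = Y, leader payoff 0.
- Plus: BR = Y, leader payoff 9.
- Deluxe: BR = X, leader payoff -9.
Maximizing over 0, 9, -9, Vantage chooses Plus. Subgame-perfect outcome: (Plus, Y) with payoffs (9, 1).
For the simultaneous game, intersect best replies.
Vantage's best replies: X→Basic; Y→Plus.
Wexler's best replies: Basic→Y; Plus→Y; Deluxe→X.
Only (Plus, Y) has each player best-responding; Nash payoffs (9, 1).
Sequential outcome (Plus, Y) coincides with the Nash profile (Plus, Y).

yes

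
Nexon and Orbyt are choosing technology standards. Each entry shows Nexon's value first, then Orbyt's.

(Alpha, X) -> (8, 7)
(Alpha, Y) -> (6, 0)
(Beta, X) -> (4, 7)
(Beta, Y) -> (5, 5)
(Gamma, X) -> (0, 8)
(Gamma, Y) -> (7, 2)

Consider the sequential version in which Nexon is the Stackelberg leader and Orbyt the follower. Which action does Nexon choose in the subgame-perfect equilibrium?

Solve by backward induction (Nexon leads).
- Alpha: BR = X, leader payoff 8.
- Beta: BR = X, leader payoff 4.
- Gamma: BR = X, leader payoff 0.
Maximizing over 8, 4, 0, Nexon chooses Alpha. Subgame-perfect outcome: (Alpha, X) with payoffs (8, 7).

Alpha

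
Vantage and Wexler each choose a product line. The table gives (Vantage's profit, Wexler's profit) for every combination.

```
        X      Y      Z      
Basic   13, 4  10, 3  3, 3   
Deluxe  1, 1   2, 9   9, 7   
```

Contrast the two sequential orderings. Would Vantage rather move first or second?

first

If Vantage leads: Wexler's best replies are Basic→X, Deluxe→Y; Vantage's induced payoffs 13, 2; outcome (Basic, X), payoffs (13, 4).
If Wexler leads: Vantage's best replies are X→Basic, Y→Basic, Z→Deluxe; Wexler's induced payoffs 4, 3, 7; outcome (Deluxe, Z), payoffs (9, 7).
Vantage gets 13 moving first and 9 moving second, so Vantage prefers to move first.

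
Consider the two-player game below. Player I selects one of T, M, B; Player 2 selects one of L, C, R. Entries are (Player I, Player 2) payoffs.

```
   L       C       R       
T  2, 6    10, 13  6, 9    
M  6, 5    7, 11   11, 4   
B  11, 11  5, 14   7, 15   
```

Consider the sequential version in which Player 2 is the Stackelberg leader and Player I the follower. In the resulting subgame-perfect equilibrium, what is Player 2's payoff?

Work backward from Player I's decision.
- L → Player I plays B (best of 2, 6, 11); Player 2 gets 11.
- C → Player I plays T (best of 10, 7, 5); Player 2 gets 13.
- R → Player I plays M (best of 6, 11, 7); Player 2 gets 4.
Maximizing over 11, 13, 4, Player 2 chooses C. Subgame-perfect outcome: (T, C) with payoffs (10, 13).

13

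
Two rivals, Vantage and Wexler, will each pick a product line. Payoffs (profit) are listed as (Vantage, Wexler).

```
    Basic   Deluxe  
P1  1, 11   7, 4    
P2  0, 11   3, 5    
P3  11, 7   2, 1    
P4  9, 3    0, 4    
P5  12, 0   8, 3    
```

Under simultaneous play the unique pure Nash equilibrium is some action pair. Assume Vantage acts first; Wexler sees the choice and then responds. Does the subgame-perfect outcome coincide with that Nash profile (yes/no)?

Solve by backward induction (Vantage leads).
- P1: BR = Basic, leader payoff 1.
- P2: BR = Basic, leader payoff 0.
- P3: BR = Basic, leader payoff 11.
- P4: BR = Deluxe, leader payoff 0.
- P5: BR = Deluxe, leader payoff 8.
Among 1, 0, 11, 0, 8, the best is 11 at P3. Subgame-perfect outcome: (P3, Basic) with payoffs (11, 7).
Now find the simultaneous Nash equilibrium.
Vantage's best replies: Basic→P5; Deluxe→P5.
Wexler's best replies: P1→Basic; P2→Basic; P3→Basic; P4→Deluxe; P5→Deluxe.
The unique mutual best reply is (P5, Deluxe), giving (8, 3).
Sequential outcome (P3, Basic) differs from the Nash profile (P5, Deluxe).

no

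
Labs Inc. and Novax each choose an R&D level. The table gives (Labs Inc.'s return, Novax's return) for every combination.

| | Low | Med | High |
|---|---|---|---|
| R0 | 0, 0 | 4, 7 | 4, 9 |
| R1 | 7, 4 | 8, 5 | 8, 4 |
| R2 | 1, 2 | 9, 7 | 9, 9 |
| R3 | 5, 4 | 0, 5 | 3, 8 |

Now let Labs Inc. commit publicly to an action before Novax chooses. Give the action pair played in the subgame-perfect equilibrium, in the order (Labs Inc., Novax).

Backward induction with Labs Inc. moving first.
- R0: BR = High, leader payoff 4.
- R1: BR = Med, leader payoff 8.
- R2: BR = High, leader payoff 9.
- R3: BR = High, leader payoff 3.
Labs Inc.'s induced payoffs are 4, 8, 9, 3, so Labs Inc. commits to R2. Subgame-perfect outcome: (R2, High) with payoffs (9, 9).

(R2, High)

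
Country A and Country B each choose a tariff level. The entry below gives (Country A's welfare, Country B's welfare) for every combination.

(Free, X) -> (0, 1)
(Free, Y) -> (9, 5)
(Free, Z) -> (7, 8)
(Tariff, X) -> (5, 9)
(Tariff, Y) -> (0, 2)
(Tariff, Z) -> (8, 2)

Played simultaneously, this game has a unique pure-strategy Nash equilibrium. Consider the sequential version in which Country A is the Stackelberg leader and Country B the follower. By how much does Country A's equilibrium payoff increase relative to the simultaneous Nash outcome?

Work backward from Country B's decision.
- Free: Country B compares 1, 5, 8 and picks Z; Country A would get 7.
- Tariff: Country B compares 9, 2, 2 and picks X; Country A would get 5.
Country A's induced payoffs are 7, 5, so Country A commits to Free. Subgame-perfect outcome: (Free, Z) with payoffs (7, 8).
Under simultaneous play:
Country A's best replies: X→Tariff; Y→Free; Z→Tariff.
Country B's best replies: Free→Z; Tariff→X.
The unique mutual best reply is (Tariff, X), giving (5, 9).
Country A's commitment gain: 7 − 5 = 2.

2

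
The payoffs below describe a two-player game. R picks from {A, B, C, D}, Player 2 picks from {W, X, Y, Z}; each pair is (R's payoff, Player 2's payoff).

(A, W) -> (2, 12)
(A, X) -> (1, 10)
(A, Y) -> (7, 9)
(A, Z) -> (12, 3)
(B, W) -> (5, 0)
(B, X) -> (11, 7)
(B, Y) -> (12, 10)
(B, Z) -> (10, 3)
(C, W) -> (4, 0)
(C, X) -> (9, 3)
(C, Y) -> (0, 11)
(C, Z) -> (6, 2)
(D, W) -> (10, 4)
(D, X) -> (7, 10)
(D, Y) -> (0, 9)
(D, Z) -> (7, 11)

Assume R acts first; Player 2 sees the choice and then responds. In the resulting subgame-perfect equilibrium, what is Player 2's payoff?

10

Work backward from Player 2's decision.
- A → Player 2 plays W (best of 12, 10, 9, 3); R gets 2.
- B → Player 2 plays Y (best of 0, 7, 10, 3); R gets 12.
- C → Player 2 plays Y (best of 0, 3, 11, 2); R gets 0.
- D → Player 2 plays Z (best of 4, 10, 9, 11); R gets 7.
Among 2, 12, 0, 7, the best is 12 at B. Subgame-perfect outcome: (B, Y) with payoffs (12, 10).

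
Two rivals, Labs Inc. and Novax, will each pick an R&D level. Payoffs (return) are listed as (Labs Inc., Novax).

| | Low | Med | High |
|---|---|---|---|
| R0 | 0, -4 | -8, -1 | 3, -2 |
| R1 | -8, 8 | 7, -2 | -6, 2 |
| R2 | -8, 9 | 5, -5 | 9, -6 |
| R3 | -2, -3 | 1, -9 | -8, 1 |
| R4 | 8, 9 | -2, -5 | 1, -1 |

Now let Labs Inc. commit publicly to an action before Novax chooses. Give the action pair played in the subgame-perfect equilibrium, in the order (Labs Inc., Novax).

(R4, Low)

Novax best-responds to each possible Labs Inc. move:
- R0: Novax compares -4, -1, -2 and picks Med; Labs Inc. would get -8.
- R1: Novax compares 8, -2, 2 and picks Low; Labs Inc. would get -8.
- R2: Novax compares 9, -5, -6 and picks Low; Labs Inc. would get -8.
- R3: Novax compares -3, -9, 1 and picks High; Labs Inc. would get -8.
- R4: Novax compares 9, -5, -1 and picks Low; Labs Inc. would get 8.
Maximizing over -8, -8, -8, -8, 8, Labs Inc. chooses R4. Subgame-perfect outcome: (R4, Low) with payoffs (8, 9).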